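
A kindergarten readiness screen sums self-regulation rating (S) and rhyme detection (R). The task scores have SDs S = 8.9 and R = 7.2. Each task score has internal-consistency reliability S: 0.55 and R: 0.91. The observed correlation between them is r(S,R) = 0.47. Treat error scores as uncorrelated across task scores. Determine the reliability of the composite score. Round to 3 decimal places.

Var(S+R) = 8.9² + 7.2² + 2·[8.9·7.2·0.47] = 131.05 + 60.2352 = 191.285.
Under uncorrelated errors the observed covariances equal the true-score covariances, so only the own-variance terms attenuate.
True-score variance = [8.9²·0.55 + 7.2²·0.91] + 60.2352 = 90.7399 + 60.2352 = 150.975.
Reliability = 150.975 / 191.285 = 0.789.

0.789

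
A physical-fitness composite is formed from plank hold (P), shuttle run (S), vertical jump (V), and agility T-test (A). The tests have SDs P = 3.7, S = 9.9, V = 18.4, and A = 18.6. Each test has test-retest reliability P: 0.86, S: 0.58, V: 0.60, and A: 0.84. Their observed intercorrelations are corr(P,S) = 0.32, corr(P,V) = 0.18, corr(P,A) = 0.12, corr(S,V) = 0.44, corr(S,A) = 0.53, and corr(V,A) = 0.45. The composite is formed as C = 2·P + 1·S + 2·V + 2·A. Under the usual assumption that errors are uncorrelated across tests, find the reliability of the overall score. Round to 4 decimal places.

0.8391

Var(C) = 2²·3.7² + 9.9² + 2²·18.4² + 2²·18.6² + 2·[2·3.7·9.9·0.32 + 4·3.7·18.4·0.18 + 4·3.7·18.6·0.12 + 2·9.9·18.4·0.44 + 2·9.9·18.6·0.53 + 4·18.4·18.6·0.45] = 2890.85 + 2154.03 = 5044.88.
Because errors are independent across components, Cov(Tᵢ,Tⱼ) = Cov(Xᵢ,Xⱼ); the off-diagonal part of the true-score variance is the same as above.
True-score variance = [2²·3.7²·0.86 + 9.9²·0.58 + 2²·18.4²·0.60 + 2²·18.6²·0.84] + 2154.03 = 2078.91 + 2154.03 = 4232.94.
Reliability = 4232.94 / 5044.88 = 0.8391.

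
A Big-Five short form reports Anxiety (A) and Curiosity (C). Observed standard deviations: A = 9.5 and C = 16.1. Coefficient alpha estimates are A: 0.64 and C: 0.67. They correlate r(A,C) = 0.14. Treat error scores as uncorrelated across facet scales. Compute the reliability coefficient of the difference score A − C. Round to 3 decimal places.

0.615

Var(A−C) = 9.5² + 16.1² − 2·9.5·16.1·0.14 = 349.46 − 42.826 = 306.634.
Under uncorrelated errors the observed covariances equal the true-score covariances, so only the own-variance terms attenuate.
True-score variance = [9.5²·0.64 + 16.1²·0.67] − 42.826 = 231.431 − 42.826 = 188.605.
Reliability = 188.605 / 306.634 = 0.615.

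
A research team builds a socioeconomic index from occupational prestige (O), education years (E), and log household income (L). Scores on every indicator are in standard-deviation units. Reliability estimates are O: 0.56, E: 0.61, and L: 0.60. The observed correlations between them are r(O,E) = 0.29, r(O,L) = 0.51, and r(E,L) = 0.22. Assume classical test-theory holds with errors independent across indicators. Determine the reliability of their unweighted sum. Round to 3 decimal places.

0.756

Var(O+E+L) = 3 + 2·[0.29 + 0.51 + 0.22] = 3 + 2.04 = 5.04.
Because errors are independent across components, Cov(Tᵢ,Tⱼ) = Cov(Xᵢ,Xⱼ); the off-diagonal part of the true-score variance is the same as above.
True-score variance = [0.56 + 0.61 + 0.60] + 2.04 = 1.77 + 2.04 = 3.81.
Reliability = 3.81 / 5.04 = 0.756.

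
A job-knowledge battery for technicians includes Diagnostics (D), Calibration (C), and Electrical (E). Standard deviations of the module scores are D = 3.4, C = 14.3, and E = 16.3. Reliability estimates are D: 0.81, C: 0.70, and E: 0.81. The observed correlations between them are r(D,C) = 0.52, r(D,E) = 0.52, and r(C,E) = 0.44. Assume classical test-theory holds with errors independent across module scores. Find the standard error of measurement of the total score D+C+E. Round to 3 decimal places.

Var(total) = 481.74 + 313.321 = 795.061.
True-score variance = 367.716 + 313.321 = 681.036, so reliability = 0.8566.
Error variance = 795.061 − 681.036 = 114.024; SEM = √114.024 = 10.678.

10.678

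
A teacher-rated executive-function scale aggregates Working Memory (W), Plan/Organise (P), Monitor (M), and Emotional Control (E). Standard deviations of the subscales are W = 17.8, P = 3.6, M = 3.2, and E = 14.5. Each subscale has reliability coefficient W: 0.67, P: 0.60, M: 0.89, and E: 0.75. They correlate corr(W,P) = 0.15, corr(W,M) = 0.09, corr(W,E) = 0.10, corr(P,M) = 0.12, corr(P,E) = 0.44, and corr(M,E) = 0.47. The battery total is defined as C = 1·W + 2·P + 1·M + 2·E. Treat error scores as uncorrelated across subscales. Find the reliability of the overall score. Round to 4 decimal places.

0.7958

Var(C) = 17.8² + 2²·3.6² + 3.2² + 2²·14.5² + 2·[2·17.8·3.6·0.15 + 17.8·3.2·0.09 + 2·17.8·14.5·0.10 + 2·3.6·3.2·0.12 + 4·3.6·14.5·0.44 + 2·3.2·14.5·0.47] = 1219.92 + 428.446 = 1648.37.
Because errors are independent across components, Cov(Tᵢ,Tⱼ) = Cov(Xᵢ,Xⱼ); the off-diagonal part of the true-score variance is the same as above.
True-score variance = [17.8²·0.67 + 2²·3.6²·0.60 + 3.2²·0.89 + 2²·14.5²·0.75] + 428.446 = 883.25 + 428.446 = 1311.7.
Reliability = 1311.7 / 1648.37 = 0.7958.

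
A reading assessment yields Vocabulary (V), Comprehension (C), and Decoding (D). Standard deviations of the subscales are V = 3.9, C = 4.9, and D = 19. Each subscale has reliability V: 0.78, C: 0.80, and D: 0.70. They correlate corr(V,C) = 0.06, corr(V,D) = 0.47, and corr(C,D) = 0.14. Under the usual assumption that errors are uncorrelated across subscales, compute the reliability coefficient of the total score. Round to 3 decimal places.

Var(V+C+D) = 3.9² + 4.9² + 19² + 2·[3.9·4.9·0.06 + 3.9·19·0.47 + 4.9·19·0.14] = 400.22 + 98.0152 = 498.235.
Under uncorrelated errors the observed covariances equal the true-score covariances, so only the own-variance terms attenuate.
True-score variance = [3.9²·0.78 + 4.9²·0.80 + 19²·0.70] + 98.0152 = 283.772 + 98.0152 = 381.787.
Reliability = 381.787 / 498.235 = 0.766.

0.766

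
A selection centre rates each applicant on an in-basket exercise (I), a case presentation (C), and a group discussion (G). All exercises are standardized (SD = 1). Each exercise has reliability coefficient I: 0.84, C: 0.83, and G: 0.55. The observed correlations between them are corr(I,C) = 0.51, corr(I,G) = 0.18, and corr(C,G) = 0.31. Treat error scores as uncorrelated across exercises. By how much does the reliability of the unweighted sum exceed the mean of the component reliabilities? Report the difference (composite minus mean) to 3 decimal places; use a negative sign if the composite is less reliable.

Var(sum) = 3 + 2 = 5; true-score variance = 2.22 + 2 = 4.22; composite reliability = 0.8440.
Mean component reliability = 0.7400.
Difference = 0.8440 − 0.7400 = 0.104.

0.104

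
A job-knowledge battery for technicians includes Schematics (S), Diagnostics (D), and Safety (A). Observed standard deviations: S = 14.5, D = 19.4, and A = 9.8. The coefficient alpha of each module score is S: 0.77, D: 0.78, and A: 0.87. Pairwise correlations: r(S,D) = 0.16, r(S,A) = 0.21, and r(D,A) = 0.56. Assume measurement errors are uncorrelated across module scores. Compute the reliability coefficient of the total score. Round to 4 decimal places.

Var(S+D+A) = 14.5² + 19.4² + 9.8² + 2·[14.5·19.4·0.16 + 14.5·9.8·0.21 + 19.4·9.8·0.56] = 682.65 + 362.632 = 1045.28.
Under uncorrelated errors the observed covariances equal the true-score covariances, so only the own-variance terms attenuate.
True-score variance = [14.5²·0.77 + 19.4²·0.78 + 9.8²·0.87] + 362.632 = 539.008 + 362.632 = 901.641.
Reliability = 901.641 / 1045.28 = 0.8626.

0.8626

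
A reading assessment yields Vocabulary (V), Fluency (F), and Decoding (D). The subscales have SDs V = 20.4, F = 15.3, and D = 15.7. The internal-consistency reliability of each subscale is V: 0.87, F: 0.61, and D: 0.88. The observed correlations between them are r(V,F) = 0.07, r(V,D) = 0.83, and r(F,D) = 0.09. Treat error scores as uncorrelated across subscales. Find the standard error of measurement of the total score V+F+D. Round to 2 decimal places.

13.23

Var(total) = 896.74 + 618.599 = 1515.34.
True-score variance = 721.765 + 618.599 = 1340.36, so reliability = 0.8845.
Error variance = 1515.34 − 1340.36 = 174.975; SEM = √174.975 = 13.23.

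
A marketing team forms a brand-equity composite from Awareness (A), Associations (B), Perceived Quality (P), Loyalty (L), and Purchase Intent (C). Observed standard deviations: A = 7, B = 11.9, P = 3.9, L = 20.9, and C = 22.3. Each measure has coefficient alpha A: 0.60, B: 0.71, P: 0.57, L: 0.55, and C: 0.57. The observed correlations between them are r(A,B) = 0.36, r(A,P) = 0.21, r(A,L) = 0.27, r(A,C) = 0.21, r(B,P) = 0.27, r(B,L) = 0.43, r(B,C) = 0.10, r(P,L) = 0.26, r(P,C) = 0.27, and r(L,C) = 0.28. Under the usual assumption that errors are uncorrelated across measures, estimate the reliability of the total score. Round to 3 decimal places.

Var(A+B+P+L+C) = 7² + 11.9² + 3.9² + 20.9² + 22.3² + 2·[7·11.9·0.36 + 7·3.9·0.21 + 7·20.9·0.27 + 7·22.3·0.21 + 11.9·3.9·0.27 + 11.9·20.9·0.43 + 11.9·22.3·0.10 + 3.9·20.9·0.26 + 3.9·22.3·0.27 + 20.9·22.3·0.28] = 1139.92 + 858.38 = 1998.3.
Under uncorrelated errors the observed covariances equal the true-score covariances, so only the own-variance terms attenuate.
True-score variance = [7²·0.60 + 11.9²·0.71 + 3.9²·0.57 + 20.9²·0.55 + 22.3²·0.57] + 858.38 = 662.314 + 858.38 = 1520.69.
Reliability = 1520.69 / 1998.3 = 0.761.

0.761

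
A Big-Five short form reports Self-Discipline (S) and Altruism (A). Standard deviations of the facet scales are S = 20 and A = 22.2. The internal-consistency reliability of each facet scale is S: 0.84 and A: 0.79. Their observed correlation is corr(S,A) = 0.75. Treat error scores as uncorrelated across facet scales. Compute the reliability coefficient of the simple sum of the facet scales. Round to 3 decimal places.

Var(S+A) = 20² + 22.2² + 2·[20·22.2·0.75] = 892.84 + 666 = 1558.84.
Because errors are independent across components, Cov(Tᵢ,Tⱼ) = Cov(Xᵢ,Xⱼ); the off-diagonal part of the true-score variance is the same as above.
True-score variance = [20²·0.84 + 22.2²·0.79] + 666 = 725.344 + 666 = 1391.34.
Reliability = 1391.34 / 1558.84 = 0.893.

0.893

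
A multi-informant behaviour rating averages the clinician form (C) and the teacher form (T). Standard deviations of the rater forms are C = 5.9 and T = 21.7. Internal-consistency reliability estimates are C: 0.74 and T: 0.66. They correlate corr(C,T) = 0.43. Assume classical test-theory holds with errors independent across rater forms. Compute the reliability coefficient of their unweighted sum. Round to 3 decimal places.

0.725

Var(C+T) = 5.9² + 21.7² + 2·[5.9·21.7·0.43] = 505.7 + 110.106 = 615.806.
Under uncorrelated errors the observed covariances equal the true-score covariances, so only the own-variance terms attenuate.
True-score variance = [5.9²·0.74 + 21.7²·0.66] + 110.106 = 336.547 + 110.106 = 446.653.
Reliability = 446.653 / 615.806 = 0.725.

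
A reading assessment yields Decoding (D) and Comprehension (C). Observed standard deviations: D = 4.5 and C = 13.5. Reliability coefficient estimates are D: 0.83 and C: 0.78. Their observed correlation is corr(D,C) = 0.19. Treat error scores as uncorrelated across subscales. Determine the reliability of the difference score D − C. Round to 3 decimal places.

0.757

Var(D−C) = 4.5² + 13.5² − 2·4.5·13.5·0.19 = 202.5 − 23.085 = 179.415.
Under uncorrelated errors the observed covariances equal the true-score covariances, so only the own-variance terms attenuate.
True-score variance = [4.5²·0.83 + 13.5²·0.78] − 23.085 = 158.963 − 23.085 = 135.877.
Reliability = 135.877 / 179.415 = 0.757.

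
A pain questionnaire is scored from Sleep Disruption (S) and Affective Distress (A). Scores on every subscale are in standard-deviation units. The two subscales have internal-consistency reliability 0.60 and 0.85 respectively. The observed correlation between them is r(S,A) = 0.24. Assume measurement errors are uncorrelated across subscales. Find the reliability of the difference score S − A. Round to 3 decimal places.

Var(S−A) = 1 + 1 − 2·0.24 = 2 − 0.48 = 1.52.
Under uncorrelated errors the observed covariances equal the true-score covariances, so only the own-variance terms attenuate.
True-score variance = [0.60 + 0.85] − 0.48 = 1.45 − 0.48 = 0.97.
Reliability = 0.97 / 1.52 = 0.638.

0.638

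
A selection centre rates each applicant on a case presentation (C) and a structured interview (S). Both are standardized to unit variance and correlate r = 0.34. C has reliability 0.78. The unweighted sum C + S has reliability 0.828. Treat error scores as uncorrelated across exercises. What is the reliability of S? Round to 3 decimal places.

Var(C+S) = 2 + 2·0.34 = 2.680.
True-score variance = ρ_C + ρ_S + 2·0.34, so 0.828 = (0.78 + ρ_S + 0.68) / 2.680.
ρ_S = 0.828·2.680 − 0.78 − 0.68 = 0.759.

0.759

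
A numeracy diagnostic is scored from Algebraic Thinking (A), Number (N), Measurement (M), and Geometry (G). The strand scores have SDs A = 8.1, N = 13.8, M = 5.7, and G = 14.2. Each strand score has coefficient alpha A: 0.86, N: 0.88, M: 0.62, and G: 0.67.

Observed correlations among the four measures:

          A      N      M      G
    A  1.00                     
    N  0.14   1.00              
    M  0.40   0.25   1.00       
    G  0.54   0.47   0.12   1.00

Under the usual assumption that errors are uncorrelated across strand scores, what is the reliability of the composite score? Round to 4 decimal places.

Var(A+N+M+G) = 8.1² + 13.8² + 5.7² + 14.2² + 2·[8.1·13.8·0.14 + 8.1·5.7·0.40 + 8.1·14.2·0.54 + 13.8·5.7·0.25 + 13.8·14.2·0.47 + 5.7·14.2·0.12] = 490.18 + 435.414 = 925.594.
With uncorrelated errors the cross-covariances are all true-score covariance, so they carry over unchanged; only the diagonal terms shrink to ρᵢσᵢ².
True-score variance = [8.1²·0.86 + 13.8²·0.88 + 5.7²·0.62 + 14.2²·0.67] + 435.414 = 379.254 + 435.414 = 814.668.
Reliability = 814.668 / 925.594 = 0.8802.

0.8802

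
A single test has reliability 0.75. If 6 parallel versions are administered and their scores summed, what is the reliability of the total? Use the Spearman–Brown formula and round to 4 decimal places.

ρ_k = kρ / (1 + (k−1)ρ) = 6·0.75 / (1 + 5·0.75) = 4.500 / 4.750 = 0.9474.

0.9474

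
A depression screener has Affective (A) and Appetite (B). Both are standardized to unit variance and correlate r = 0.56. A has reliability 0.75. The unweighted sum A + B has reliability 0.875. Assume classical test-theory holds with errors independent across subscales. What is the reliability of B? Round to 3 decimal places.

0.860

Var(A+B) = 2 + 2·0.56 = 3.120.
True-score variance = ρ_A + ρ_B + 2·0.56, so 0.875 = (0.75 + ρ_B + 1.12) / 3.120.
ρ_B = 0.875·3.120 − 0.75 − 1.12 = 0.860.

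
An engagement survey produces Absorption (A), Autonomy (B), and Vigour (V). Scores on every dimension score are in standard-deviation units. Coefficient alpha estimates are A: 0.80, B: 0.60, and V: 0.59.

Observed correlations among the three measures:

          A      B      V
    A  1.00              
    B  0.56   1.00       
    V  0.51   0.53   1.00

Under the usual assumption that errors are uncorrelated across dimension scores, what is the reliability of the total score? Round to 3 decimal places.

Var(A+B+V) = 3 + 2·[0.56 + 0.51 + 0.53] = 3 + 3.2 = 6.2.
Because errors are independent across components, Cov(Tᵢ,Tⱼ) = Cov(Xᵢ,Xⱼ); the off-diagonal part of the true-score variance is the same as above.
True-score variance = [0.80 + 0.60 + 0.59] + 3.2 = 1.99 + 3.2 = 5.19.
Reliability = 5.19 / 6.2 = 0.837.

0.837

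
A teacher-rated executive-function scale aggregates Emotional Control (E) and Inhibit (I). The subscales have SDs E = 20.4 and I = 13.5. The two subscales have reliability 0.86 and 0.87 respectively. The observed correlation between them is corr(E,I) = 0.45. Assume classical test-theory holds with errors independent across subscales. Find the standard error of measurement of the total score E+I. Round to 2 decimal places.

Var(total) = 598.41 + 247.86 = 846.27.
True-score variance = 516.455 + 247.86 = 764.315, so reliability = 0.9032.
Error variance = 846.27 − 764.315 = 81.9549; SEM = √81.9549 = 9.05.

9.05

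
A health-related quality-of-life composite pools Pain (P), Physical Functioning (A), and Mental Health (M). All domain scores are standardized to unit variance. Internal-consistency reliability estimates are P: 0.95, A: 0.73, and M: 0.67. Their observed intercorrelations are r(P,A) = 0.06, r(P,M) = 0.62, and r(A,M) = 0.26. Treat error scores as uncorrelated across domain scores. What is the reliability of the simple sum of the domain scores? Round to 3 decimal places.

Var(P+A+M) = 3 + 2·[0.06 + 0.62 + 0.26] = 3 + 1.88 = 4.88.
Because errors are independent across components, Cov(Tᵢ,Tⱼ) = Cov(Xᵢ,Xⱼ); the off-diagonal part of the true-score variance is the same as above.
True-score variance = [0.95 + 0.73 + 0.67] + 1.88 = 2.35 + 1.88 = 4.23.
Reliability = 4.23 / 4.88 = 0.867.

0.867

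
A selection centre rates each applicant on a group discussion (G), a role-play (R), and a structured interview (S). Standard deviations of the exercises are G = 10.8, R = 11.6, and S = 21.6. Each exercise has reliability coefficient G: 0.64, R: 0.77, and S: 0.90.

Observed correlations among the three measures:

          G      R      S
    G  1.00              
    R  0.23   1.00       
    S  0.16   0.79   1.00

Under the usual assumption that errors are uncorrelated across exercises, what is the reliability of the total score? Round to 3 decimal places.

0.904

Var(G+R+S) = 10.8² + 11.6² + 21.6² + 2·[10.8·11.6·0.23 + 10.8·21.6·0.16 + 11.6·21.6·0.79] = 717.76 + 528.163 = 1245.92.
Because errors are independent across components, Cov(Tᵢ,Tⱼ) = Cov(Xᵢ,Xⱼ); the off-diagonal part of the true-score variance is the same as above.
True-score variance = [10.8²·0.64 + 11.6²·0.77 + 21.6²·0.90] + 528.163 = 598.165 + 528.163 = 1126.33.
Reliability = 1126.33 / 1245.92 = 0.904.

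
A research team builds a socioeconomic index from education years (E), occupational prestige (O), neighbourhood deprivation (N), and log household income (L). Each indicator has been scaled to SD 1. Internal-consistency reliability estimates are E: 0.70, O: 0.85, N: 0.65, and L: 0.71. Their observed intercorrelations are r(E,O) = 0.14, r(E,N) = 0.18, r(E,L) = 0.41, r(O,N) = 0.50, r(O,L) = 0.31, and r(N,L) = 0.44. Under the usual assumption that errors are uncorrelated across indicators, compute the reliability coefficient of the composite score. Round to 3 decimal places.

0.863

Var(E+O+N+L) = 4 + 2·[0.14 + 0.18 + 0.41 + 0.50 + 0.31 + 0.44] = 4 + 3.96 = 7.96.
Under uncorrelated errors the observed covariances equal the true-score covariances, so only the own-variance terms attenuate.
True-score variance = [0.70 + 0.85 + 0.65 + 0.71] + 3.96 = 2.91 + 3.96 = 6.87.
Reliability = 6.87 / 7.96 = 0.863.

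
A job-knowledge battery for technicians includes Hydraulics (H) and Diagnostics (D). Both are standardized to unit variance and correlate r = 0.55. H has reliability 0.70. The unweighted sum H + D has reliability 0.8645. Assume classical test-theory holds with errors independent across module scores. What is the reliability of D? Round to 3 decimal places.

0.880

Var(H+D) = 2 + 2·0.55 = 3.100.
True-score variance = ρ_H + ρ_D + 2·0.55, so 0.8645 = (0.70 + ρ_D + 1.10) / 3.100.
ρ_D = 0.8645·3.100 − 0.70 − 1.10 = 0.880.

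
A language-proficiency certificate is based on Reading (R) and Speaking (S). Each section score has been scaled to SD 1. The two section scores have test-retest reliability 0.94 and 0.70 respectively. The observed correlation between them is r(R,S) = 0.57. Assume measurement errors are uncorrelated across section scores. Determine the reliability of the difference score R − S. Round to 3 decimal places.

0.581

Var(R−S) = 1 + 1 − 2·0.57 = 2 − 1.14 = 0.86.
With uncorrelated errors the cross-covariances are all true-score covariance, so they carry over unchanged; only the diagonal terms shrink to ρᵢσᵢ².
True-score variance = [0.94 + 0.70] − 1.14 = 1.64 − 1.14 = 0.5.
Reliability = 0.5 / 0.86 = 0.581.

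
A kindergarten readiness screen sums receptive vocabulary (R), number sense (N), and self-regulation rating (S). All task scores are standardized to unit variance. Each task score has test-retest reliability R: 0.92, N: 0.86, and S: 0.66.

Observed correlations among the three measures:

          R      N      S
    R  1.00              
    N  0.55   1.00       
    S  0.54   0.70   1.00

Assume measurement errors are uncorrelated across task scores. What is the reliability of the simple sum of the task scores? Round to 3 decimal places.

0.915

Var(R+N+S) = 3 + 2·[0.55 + 0.54 + 0.70] = 3 + 3.58 = 6.58.
With uncorrelated errors the cross-covariances are all true-score covariance, so they carry over unchanged; only the diagonal terms shrink to ρᵢσᵢ².
True-score variance = [0.92 + 0.86 + 0.66] + 3.58 = 2.44 + 3.58 = 6.02.
Reliability = 6.02 / 6.58 = 0.915.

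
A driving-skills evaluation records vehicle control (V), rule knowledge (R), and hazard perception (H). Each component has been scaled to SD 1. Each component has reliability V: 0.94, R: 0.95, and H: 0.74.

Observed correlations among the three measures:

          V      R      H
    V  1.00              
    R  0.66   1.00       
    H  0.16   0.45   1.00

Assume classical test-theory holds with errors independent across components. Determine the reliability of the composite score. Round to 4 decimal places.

Var(V+R+H) = 3 + 2·[0.66 + 0.16 + 0.45] = 3 + 2.54 = 5.54.
Because errors are independent across components, Cov(Tᵢ,Tⱼ) = Cov(Xᵢ,Xⱼ); the off-diagonal part of the true-score variance is the same as above.
True-score variance = [0.94 + 0.95 + 0.74] + 2.54 = 2.63 + 2.54 = 5.17.
Reliability = 5.17 / 5.54 = 0.9332.

0.9332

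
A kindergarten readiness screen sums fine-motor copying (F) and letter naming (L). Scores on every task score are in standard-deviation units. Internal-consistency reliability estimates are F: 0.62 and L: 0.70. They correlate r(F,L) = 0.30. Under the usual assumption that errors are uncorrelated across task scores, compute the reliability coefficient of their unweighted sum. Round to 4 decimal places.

0.7385

Var(F+L) = 2 + 2·[0.30] = 2 + 0.6 = 2.6.
Because errors are independent across components, Cov(Tᵢ,Tⱼ) = Cov(Xᵢ,Xⱼ); the off-diagonal part of the true-score variance is the same as above.
True-score variance = [0.62 + 0.70] + 0.6 = 1.32 + 0.6 = 1.92.
Reliability = 1.92 / 2.6 = 0.7385.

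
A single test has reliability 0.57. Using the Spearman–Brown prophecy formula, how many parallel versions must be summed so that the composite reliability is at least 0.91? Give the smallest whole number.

k ≥ ρ*(1−ρ₁)/(ρ₁(1−ρ*)) = 0.91·0.43 / (0.57·0.09) = 7.628.
Smallest integer k = 8.

8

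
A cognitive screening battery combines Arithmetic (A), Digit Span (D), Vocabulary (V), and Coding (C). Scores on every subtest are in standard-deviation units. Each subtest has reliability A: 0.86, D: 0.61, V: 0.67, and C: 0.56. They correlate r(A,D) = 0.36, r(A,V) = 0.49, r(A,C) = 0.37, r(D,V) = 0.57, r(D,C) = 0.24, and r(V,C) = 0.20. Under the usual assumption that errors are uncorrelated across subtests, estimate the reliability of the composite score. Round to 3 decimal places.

Var(A+D+V+C) = 4 + 2·[0.36 + 0.49 + 0.37 + 0.57 + 0.24 + 0.20] = 4 + 4.46 = 8.46.
Under uncorrelated errors the observed covariances equal the true-score covariances, so only the own-variance terms attenuate.
True-score variance = [0.86 + 0.61 + 0.67 + 0.56] + 4.46 = 2.7 + 4.46 = 7.16.
Reliability = 7.16 / 8.46 = 0.846.

0.846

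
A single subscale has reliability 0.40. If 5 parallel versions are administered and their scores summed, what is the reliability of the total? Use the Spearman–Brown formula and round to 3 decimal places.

0.769

ρ_k = kρ / (1 + (k−1)ρ) = 5·0.40 / (1 + 4·0.40) = 2.000 / 2.600 = 0.769.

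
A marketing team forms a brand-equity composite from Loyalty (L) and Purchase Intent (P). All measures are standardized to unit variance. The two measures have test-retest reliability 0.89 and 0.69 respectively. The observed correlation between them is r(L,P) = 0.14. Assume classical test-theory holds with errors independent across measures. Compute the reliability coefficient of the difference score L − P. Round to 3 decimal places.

Var(L−P) = 1 + 1 − 2·0.14 = 2 − 0.28 = 1.72.
Because errors are independent across components, Cov(Tᵢ,Tⱼ) = Cov(Xᵢ,Xⱼ); the off-diagonal part of the true-score variance is the same as above.
True-score variance = [0.89 + 0.69] − 0.28 = 1.58 − 0.28 = 1.3.
Reliability = 1.3 / 1.72 = 0.756.

0.756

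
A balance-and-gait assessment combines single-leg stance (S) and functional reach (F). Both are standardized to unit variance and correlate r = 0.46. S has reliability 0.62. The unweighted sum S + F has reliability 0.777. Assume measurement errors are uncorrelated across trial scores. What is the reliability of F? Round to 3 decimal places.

Var(S+F) = 2 + 2·0.46 = 2.920.
True-score variance = ρ_S + ρ_F + 2·0.46, so 0.777 = (0.62 + ρ_F + 0.92) / 2.920.
ρ_F = 0.777·2.920 − 0.62 − 0.92 = 0.729.

0.729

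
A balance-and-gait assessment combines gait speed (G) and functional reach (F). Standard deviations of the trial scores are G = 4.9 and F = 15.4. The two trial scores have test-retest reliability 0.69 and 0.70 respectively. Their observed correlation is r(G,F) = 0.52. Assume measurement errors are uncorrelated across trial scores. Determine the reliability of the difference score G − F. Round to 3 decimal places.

0.570

Var(G−F) = 4.9² + 15.4² − 2·4.9·15.4·0.52 = 261.17 − 78.4784 = 182.692.
With uncorrelated errors the cross-covariances are all true-score covariance, so they carry over unchanged; only the diagonal terms shrink to ρᵢσᵢ².
True-score variance = [4.9²·0.69 + 15.4²·0.70] − 78.4784 = 182.579 − 78.4784 = 104.1.
Reliability = 104.1 / 182.692 = 0.570.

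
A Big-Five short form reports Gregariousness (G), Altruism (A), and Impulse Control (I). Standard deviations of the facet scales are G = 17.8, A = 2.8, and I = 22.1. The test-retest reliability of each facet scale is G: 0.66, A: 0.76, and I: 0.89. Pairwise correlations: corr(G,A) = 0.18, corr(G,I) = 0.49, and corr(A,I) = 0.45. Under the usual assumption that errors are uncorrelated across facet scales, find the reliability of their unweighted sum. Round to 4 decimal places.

Var(G+A+I) = 17.8² + 2.8² + 22.1² + 2·[17.8·2.8·0.18 + 17.8·22.1·0.49 + 2.8·22.1·0.45] = 813.09 + 459.147 = 1272.24.
Because errors are independent across components, Cov(Tᵢ,Tⱼ) = Cov(Xᵢ,Xⱼ); the off-diagonal part of the true-score variance is the same as above.
True-score variance = [17.8²·0.66 + 2.8²·0.76 + 22.1²·0.89] + 459.147 = 649.758 + 459.147 = 1108.9.
Reliability = 1108.9 / 1272.24 = 0.8716.

0.8716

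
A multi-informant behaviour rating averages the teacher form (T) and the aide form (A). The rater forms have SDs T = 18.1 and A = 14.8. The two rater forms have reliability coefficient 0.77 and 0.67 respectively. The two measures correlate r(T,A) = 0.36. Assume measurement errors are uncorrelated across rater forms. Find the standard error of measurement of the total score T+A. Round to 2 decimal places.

Var(total) = 546.65 + 192.874 = 739.524.
True-score variance = 399.017 + 192.874 = 591.89, so reliability = 0.8004.
Error variance = 739.524 − 591.89 = 147.634; SEM = √147.634 = 12.15.

12.15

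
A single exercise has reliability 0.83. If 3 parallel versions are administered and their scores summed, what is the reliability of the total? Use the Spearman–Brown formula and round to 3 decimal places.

ρ_k = kρ / (1 + (k−1)ρ) = 3·0.83 / (1 + 2·0.83) = 2.490 / 2.660 = 0.936.

0.936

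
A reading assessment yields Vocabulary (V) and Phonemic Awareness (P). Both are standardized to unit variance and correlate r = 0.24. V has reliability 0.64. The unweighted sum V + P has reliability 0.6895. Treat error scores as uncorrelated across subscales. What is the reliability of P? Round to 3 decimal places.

Var(V+P) = 2 + 2·0.24 = 2.480.
True-score variance = ρ_V + ρ_P + 2·0.24, so 0.6895 = (0.64 + ρ_P + 0.48) / 2.480.
ρ_P = 0.6895·2.480 − 0.64 − 0.48 = 0.590.

0.590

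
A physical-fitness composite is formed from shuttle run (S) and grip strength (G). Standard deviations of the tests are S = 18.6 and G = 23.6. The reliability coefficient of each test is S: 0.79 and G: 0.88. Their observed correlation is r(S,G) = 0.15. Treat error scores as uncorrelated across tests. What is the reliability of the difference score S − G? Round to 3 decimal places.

0.819

Var(S−G) = 18.6² + 23.6² − 2·18.6·23.6·0.15 = 902.92 − 131.688 = 771.232.
Under uncorrelated errors the observed covariances equal the true-score covariances, so only the own-variance terms attenuate.
True-score variance = [18.6²·0.79 + 23.6²·0.88] − 131.688 = 763.433 − 131.688 = 631.745.
Reliability = 631.745 / 771.232 = 0.819.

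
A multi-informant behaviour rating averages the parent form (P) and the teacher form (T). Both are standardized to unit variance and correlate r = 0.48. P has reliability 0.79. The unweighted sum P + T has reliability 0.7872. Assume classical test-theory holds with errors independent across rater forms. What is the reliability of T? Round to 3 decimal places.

0.580

Var(P+T) = 2 + 2·0.48 = 2.960.
True-score variance = ρ_P + ρ_T + 2·0.48, so 0.7872 = (0.79 + ρ_T + 0.96) / 2.960.
ρ_T = 0.7872·2.960 − 0.79 − 0.96 = 0.580.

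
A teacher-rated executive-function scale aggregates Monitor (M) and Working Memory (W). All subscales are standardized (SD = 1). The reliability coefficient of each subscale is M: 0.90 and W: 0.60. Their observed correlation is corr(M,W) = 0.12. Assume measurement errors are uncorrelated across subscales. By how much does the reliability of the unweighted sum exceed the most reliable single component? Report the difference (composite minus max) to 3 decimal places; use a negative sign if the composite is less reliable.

-0.123

Var(sum) = 2 + 0.24 = 2.24; true-score variance = 1.5 + 0.24 = 1.74; composite reliability = 0.7768.
Max component reliability = 0.9000.
Difference = 0.7768 − 0.9000 = -0.123.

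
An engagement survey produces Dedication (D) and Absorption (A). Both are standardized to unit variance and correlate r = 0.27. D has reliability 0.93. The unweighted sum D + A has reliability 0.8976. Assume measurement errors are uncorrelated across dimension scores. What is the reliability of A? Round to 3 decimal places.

Var(D+A) = 2 + 2·0.27 = 2.540.
True-score variance = ρ_D + ρ_A + 2·0.27, so 0.8976 = (0.93 + ρ_A + 0.54) / 2.540.
ρ_A = 0.8976·2.540 − 0.93 − 0.54 = 0.810.

0.810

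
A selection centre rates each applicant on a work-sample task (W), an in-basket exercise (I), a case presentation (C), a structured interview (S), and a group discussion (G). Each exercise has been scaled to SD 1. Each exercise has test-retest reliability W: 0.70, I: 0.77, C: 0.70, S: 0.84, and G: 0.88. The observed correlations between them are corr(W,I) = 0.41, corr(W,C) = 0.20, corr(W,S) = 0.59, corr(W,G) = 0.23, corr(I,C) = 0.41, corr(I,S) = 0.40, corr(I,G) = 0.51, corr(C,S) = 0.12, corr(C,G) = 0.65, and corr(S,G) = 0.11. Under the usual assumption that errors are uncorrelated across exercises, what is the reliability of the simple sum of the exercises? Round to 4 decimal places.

0.9095

Var(W+I+C+S+G) = 5 + 2·[0.41 + 0.20 + 0.59 + 0.23 + 0.41 + 0.40 + 0.51 + 0.12 + 0.65 + 0.11] = 5 + 7.26 = 12.26.
Because errors are independent across components, Cov(Tᵢ,Tⱼ) = Cov(Xᵢ,Xⱼ); the off-diagonal part of the true-score variance is the same as above.
True-score variance = [0.70 + 0.77 + 0.70 + 0.84 + 0.88] + 7.26 = 3.89 + 7.26 = 11.15.
Reliability = 11.15 / 12.26 = 0.9095.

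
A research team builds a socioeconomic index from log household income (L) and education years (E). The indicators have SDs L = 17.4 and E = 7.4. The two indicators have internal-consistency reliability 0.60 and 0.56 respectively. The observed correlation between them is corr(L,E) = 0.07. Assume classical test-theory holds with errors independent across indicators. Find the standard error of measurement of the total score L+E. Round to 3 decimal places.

Var(total) = 357.52 + 18.0264 = 375.546.
True-score variance = 212.322 + 18.0264 = 230.348, so reliability = 0.6134.
Error variance = 375.546 − 230.348 = 145.198; SEM = √145.198 = 12.050.

12.050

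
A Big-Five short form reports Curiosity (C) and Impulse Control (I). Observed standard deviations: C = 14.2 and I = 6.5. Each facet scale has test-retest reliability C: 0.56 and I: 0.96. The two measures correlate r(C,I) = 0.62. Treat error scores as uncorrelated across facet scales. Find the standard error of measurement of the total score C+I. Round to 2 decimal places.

Var(total) = 243.89 + 114.452 = 358.342.
True-score variance = 153.478 + 114.452 = 267.93, so reliability = 0.7477.
Error variance = 358.342 − 267.93 = 90.4116; SEM = √90.4116 = 9.51.

9.51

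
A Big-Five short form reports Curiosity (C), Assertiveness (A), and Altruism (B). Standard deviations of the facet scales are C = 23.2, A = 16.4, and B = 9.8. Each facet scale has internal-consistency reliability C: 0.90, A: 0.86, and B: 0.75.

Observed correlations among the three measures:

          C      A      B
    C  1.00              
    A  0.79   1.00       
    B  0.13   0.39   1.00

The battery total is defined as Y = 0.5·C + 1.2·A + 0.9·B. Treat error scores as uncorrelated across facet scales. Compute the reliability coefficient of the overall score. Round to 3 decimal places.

Var(Y) = 0.5²·23.2² + 1.2²·16.4² + 0.9²·9.8² + 2·[0.6·23.2·16.4·0.79 + 0.45·23.2·9.8·0.13 + 1.08·16.4·9.8·0.39] = 599.655 + 522.687 = 1122.34.
Because errors are independent across components, Cov(Tᵢ,Tⱼ) = Cov(Xᵢ,Xⱼ); the off-diagonal part of the true-score variance is the same as above.
True-score variance = [0.5²·23.2²·0.90 + 1.2²·16.4²·0.86 + 0.9²·9.8²·0.75] + 522.687 = 512.528 + 522.687 = 1035.22.
Reliability = 1035.22 / 1122.34 = 0.922.

0.922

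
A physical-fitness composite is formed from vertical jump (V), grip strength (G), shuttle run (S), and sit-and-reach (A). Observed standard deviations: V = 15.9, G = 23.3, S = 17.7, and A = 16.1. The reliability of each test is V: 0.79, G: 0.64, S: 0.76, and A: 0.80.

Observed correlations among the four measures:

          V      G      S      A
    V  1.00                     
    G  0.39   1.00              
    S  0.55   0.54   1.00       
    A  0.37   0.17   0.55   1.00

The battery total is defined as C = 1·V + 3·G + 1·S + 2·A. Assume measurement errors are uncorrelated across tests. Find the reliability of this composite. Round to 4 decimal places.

Var(C) = 15.9² + 3²·23.3² + 17.7² + 2²·16.1² + 2·[3·15.9·23.3·0.39 + 15.9·17.7·0.55 + 2·15.9·16.1·0.37 + 3·23.3·17.7·0.54 + 6·23.3·16.1·0.17 + 2·17.7·16.1·0.55] = 6488.95 + 4283.75 = 10772.7.
With uncorrelated errors the cross-covariances are all true-score covariance, so they carry over unchanged; only the diagonal terms shrink to ρᵢσᵢ².
True-score variance = [15.9²·0.79 + 3²·23.3²·0.64 + 17.7²·0.76 + 2²·16.1²·0.80] + 4283.75 = 4394.34 + 4283.75 = 8678.08.
Reliability = 8678.08 / 10772.7 = 0.8056.

0.8056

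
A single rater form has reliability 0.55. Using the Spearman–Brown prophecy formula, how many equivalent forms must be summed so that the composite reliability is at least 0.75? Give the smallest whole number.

3

k ≥ ρ*(1−ρ₁)/(ρ₁(1−ρ*)) = 0.75·0.45 / (0.55·0.25) = 2.455.
Smallest integer k = 3.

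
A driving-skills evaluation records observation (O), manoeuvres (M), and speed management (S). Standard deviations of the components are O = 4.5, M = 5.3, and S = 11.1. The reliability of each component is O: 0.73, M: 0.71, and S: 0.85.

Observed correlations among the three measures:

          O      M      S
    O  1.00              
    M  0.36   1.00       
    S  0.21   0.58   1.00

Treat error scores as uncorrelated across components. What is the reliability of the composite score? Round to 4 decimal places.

Var(O+M+S) = 4.5² + 5.3² + 11.1² + 2·[4.5·5.3·0.36 + 4.5·11.1·0.21 + 5.3·11.1·0.58] = 171.55 + 106.394 = 277.944.
Because errors are independent across components, Cov(Tᵢ,Tⱼ) = Cov(Xᵢ,Xⱼ); the off-diagonal part of the true-score variance is the same as above.
True-score variance = [4.5²·0.73 + 5.3²·0.71 + 11.1²·0.85] + 106.394 = 139.455 + 106.394 = 245.849.
Reliability = 245.849 / 277.944 = 0.8845.

0.8845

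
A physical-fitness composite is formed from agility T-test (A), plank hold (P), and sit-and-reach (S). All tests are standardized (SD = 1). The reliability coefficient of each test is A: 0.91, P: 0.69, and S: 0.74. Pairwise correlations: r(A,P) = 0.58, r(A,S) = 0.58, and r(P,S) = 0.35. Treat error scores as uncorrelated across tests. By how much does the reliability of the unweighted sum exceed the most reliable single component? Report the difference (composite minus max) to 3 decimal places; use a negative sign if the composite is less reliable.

Var(sum) = 3 + 3.02 = 6.02; true-score variance = 2.34 + 3.02 = 5.36; composite reliability = 0.8904.
Max component reliability = 0.9100.
Difference = 0.8904 − 0.9100 = -0.020.

-0.020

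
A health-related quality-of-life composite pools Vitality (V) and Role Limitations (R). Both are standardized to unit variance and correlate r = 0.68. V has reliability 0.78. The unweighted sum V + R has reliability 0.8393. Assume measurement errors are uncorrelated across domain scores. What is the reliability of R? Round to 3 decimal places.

0.680

Var(V+R) = 2 + 2·0.68 = 3.360.
True-score variance = ρ_V + ρ_R + 2·0.68, so 0.8393 = (0.78 + ρ_R + 1.36) / 3.360.
ρ_R = 0.8393·3.360 − 0.78 − 1.36 = 0.680.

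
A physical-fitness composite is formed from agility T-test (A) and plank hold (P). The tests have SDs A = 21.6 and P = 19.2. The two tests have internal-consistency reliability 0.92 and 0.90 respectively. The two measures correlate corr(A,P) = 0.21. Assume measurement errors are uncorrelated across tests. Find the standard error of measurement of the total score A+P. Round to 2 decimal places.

8.61

Var(total) = 835.2 + 174.182 = 1009.38.
True-score variance = 761.011 + 174.182 = 935.194, so reliability = 0.9265.
Error variance = 1009.38 − 935.194 = 74.1888; SEM = √74.1888 = 8.61.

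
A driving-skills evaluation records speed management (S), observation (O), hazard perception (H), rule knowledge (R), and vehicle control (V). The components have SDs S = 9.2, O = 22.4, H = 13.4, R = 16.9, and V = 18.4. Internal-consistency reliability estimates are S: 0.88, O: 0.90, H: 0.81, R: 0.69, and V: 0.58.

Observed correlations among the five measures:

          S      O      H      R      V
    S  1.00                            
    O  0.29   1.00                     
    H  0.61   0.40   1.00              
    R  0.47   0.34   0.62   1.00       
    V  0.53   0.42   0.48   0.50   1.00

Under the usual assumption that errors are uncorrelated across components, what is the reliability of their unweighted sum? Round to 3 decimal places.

0.911

Var(S+O+H+R+V) = 9.2² + 22.4² + 13.4² + 16.9² + 18.4² + 2·[9.2·22.4·0.29 + 9.2·13.4·0.61 + 9.2·16.9·0.47 + 9.2·18.4·0.53 + 22.4·13.4·0.40 + 22.4·16.9·0.34 + 22.4·18.4·0.42 + 13.4·16.9·0.62 + 13.4·18.4·0.48 + 16.9·18.4·0.50] = 1390.13 + 2267.75 = 3657.88.
Because errors are independent across components, Cov(Tᵢ,Tⱼ) = Cov(Xᵢ,Xⱼ); the off-diagonal part of the true-score variance is the same as above.
True-score variance = [9.2²·0.88 + 22.4²·0.90 + 13.4²·0.81 + 16.9²·0.69 + 18.4²·0.58] + 2267.75 = 1064.95 + 2267.75 = 3332.69.
Reliability = 3332.69 / 3657.88 = 0.911.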